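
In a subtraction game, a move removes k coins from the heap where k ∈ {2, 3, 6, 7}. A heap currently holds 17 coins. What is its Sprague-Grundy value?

2

Build the Grundy sequence with g(k) = mex{g(k−s) : s ∈ {2, 3, 6, 7}, s ≤ k}:
k:     0  1  2  3  4  5  6  7  8  9 10 11 12 13 14 15 16 17
g(k):  0  0  1  1  2  0  3  1  2  0  0  1  1  2  0  3  1  2
So g(17) = 2.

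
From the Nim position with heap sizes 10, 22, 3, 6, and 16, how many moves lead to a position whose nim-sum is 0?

1

Nim-sum: 10 ^ 22 ^ 3 ^ 6 ^ 16 = 9.
The overall nim-sum is X = 9. A heap of size p has a winning move iff p XOR X < p (reduce it to p XOR X).
  10: 10 XOR 9 = 3 < 10 — winning move (to 3).
  22: 22 XOR 9 = 31 ≥ 22 — no move.
  3: 3 XOR 9 = 10 ≥ 3 — no move.
  6: 6 XOR 9 = 15 ≥ 6 — no move.
  16: 16 XOR 9 = 25 ≥ 16 — no move.
That gives 1 winning move.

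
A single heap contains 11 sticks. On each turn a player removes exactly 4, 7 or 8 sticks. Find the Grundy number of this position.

Build the Grundy sequence with g(k) = mex{g(k−s) : s ∈ {4, 7, 8}, s ≤ k}:
g(0) = mex{} = 0
g(1) = mex{} = 0
g(2) = mex{} = 0
g(3) = mex{} = 0
g(4) = mex{0} = 1
g(5) = mex{0} = 1
g(6) = mex{0} = 1
g(7) = mex{0} = 1
g(8) = mex{0,1} = 2
g(9) = mex{0,1} = 2
g(10) = mex{0,1} = 2
g(11) = mex{0,1} = 2
So g(11) = 2.

2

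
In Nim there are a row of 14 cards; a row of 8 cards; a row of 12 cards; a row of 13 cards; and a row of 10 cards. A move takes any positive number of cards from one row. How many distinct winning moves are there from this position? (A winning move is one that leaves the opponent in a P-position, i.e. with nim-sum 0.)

5

Nim-sum: 14 ^ 8 ^ 12 ^ 13 ^ 10 = 13.
The overall nim-sum is X = 13. A row of size p has a winning move iff p XOR X < p (reduce it to p XOR X).
  14: 14 XOR 13 = 3 < 14 — winning move (to 3).
  8: 8 XOR 13 = 5 < 8 — winning move (to 5).
  12: 12 XOR 13 = 1 < 12 — winning move (to 1).
  13: 13 XOR 13 = 0 < 13 — winning move (to 0).
  10: 10 XOR 13 = 7 < 10 — winning move (to 7).
That gives 5 winning moves.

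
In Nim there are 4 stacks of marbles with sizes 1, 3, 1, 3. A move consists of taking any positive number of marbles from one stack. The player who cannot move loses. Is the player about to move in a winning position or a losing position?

Losing position

Nim-sum: 1 XOR 3 XOR 1 XOR 3 = 0.
The nim-sum is 0, so this is a P-position: the player to move is in a losing position under optimal play.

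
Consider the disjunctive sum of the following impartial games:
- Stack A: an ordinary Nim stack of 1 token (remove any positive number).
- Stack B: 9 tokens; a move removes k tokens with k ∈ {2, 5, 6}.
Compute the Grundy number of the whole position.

Stack A is a plain Nim stack of size 1, so its Grundy value is 1.
Build the Grundy sequence for stack B with g(k) = mex{g(k−s) : s ∈ {2, 5, 6}, s ≤ k}:
g(0) = mex{} = 0
g(1) = mex{} = 0
g(2) = mex{0} = 1
g(3) = mex{0} = 1
g(4) = mex{1} = 0
g(5) = mex{0,1} = 2
g(6) = mex{0} = 1
g(7) = mex{0,1,2} = 3
g(8) = mex{1} = 0
g(9) = mex{0,1,3} = 2
So g(9) = 2.
By the Sprague-Grundy theorem, the Grundy value of a sum of independent games is the XOR of the component values.
Combined value = 1 XOR 2 = 3.

3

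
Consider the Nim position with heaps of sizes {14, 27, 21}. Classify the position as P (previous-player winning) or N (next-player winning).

Compute the nim-sum pairwise:
14 ^ 27 = 21
21 ^ 21 = 0
The nim-sum is 0, so this is a P-position: the player to move is in a losing position under optimal play.

P-position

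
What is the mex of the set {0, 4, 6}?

0 is in the set but 1 is not, so the mex is 1.

1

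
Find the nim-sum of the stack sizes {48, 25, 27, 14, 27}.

Compute the nim-sum pairwise:
48 ^ 25 = 41
41 ^ 27 = 50
50 ^ 14 = 60
60 ^ 27 = 39

39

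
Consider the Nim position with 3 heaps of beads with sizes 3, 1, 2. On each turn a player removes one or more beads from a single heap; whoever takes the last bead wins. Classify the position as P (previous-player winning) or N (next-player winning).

P-position

Nim-sum: 3 ^ 1 ^ 2 = 0.
The nim-sum is 0, so this is a P-position: the player to move is in a losing position under optimal play.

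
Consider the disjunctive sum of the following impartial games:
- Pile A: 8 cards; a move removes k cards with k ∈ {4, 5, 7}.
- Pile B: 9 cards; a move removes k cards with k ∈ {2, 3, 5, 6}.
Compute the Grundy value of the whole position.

2

For pile A, compute g(0), g(1), … with moves {4, 5, 7}:
g(0) = mex{} = 0
g(1) = mex{} = 0
g(2) = mex{} = 0
g(3) = mex{} = 0
g(4) = mex{0} = 1
g(5) = mex{0} = 1
g(6) = mex{0} = 1
g(7) = mex{0} = 1
g(8) = mex{0,1} = 2
So g(8) = 2.
Grundy values for pile B (subtraction set {2, 3, 5, 6}):
g(0) = mex{} = 0
g(1) = mex{} = 0
g(2) = mex{0} = 1
g(3) = mex{0} = 1
g(4) = mex{0,1} = 2
g(5) = mex{0,1} = 2
g(6) = mex{0,1,2} = 3
g(7) = mex{0,1,2} = 3
g(8) = mex{1,2,3} = 0
g(9) = mex{1,2,3} = 0
So g(9) = 0.
By the Sprague-Grundy theorem, the Grundy value of a sum of independent games is the XOR of the component values.
Combined value = 2 ⊕ 0 = 2.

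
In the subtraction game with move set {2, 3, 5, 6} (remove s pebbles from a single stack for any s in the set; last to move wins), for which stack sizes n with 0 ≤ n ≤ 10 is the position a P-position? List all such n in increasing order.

Build the Grundy sequence with g(k) = mex{g(k−s) : s ∈ {2, 3, 5, 6}, s ≤ k}:
g(0) = mex{} = 0
g(1) = mex{} = 0
g(2) = mex{0} = 1
g(3) = mex{0} = 1
g(4) = mex{0,1} = 2
g(5) = mex{0,1} = 2
g(6) = mex{0,1,2} = 3
g(7) = mex{0,1,2} = 3
g(8) = mex{1,2,3} = 0
g(9) = mex{1,2,3} = 0
g(10) = mex{0,2,3} = 1
The P-positions (g = 0) in 0..10 are 0, 1, 8, 9.

0, 1, 8, 9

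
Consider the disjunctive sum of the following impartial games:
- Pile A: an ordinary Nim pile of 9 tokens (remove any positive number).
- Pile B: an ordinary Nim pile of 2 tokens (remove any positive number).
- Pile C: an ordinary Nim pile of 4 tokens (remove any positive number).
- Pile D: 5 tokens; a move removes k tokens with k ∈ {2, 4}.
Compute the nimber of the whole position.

13

Pile A is a plain Nim pile of size 9, so its Grundy value is 9.
Pile B is a plain Nim pile of size 2, so its Grundy value is 2.
Pile C is a plain Nim pile of size 4, so its Grundy value is 4.
For pile D, compute g(0), g(1), … with moves {2, 4}:
k:     0  1  2  3  4  5
g(k):  0  0  1  1  2  2
So g(5) = 2.
The value of a disjunctive sum is the nim-sum of the parts.
Combined value = 9 XOR 2 XOR 4 XOR 2 = 13.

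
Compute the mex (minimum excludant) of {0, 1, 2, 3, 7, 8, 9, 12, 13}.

The values 0, 1, 2, 3 are all present; 4 is the first non-negative integer missing from the set.

4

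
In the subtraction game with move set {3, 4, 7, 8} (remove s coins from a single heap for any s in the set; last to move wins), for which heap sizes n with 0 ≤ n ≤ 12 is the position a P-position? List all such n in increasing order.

0, 1, 2, 11, 12

Compute g(0), g(1), … for moves {3, 4, 7, 8}:
k:     0  1  2  3  4  5  6  7  8  9 10 11 12
g(k):  0  0  0  1  1  1  2  2  2  3  3  0  0
The P-positions (g = 0) in 0..12 are 0, 1, 2, 11, 12.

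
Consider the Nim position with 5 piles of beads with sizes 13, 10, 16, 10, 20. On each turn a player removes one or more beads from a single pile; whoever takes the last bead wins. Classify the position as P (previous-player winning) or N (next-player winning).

N-position

Bitwise XOR of the heap sizes:
  01101  (13)
  01010  (10)
  10000  (16)
  01010  (10)
  10100  (20)
  -----
  01001  (9)
The nim-sum is 9 ≠ 0, so this is an N-position: the player to move can win.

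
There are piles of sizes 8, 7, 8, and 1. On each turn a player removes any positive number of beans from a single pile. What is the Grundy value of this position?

Compute the nim-sum pairwise:
8 XOR 7 = 15
15 XOR 8 = 7
7 XOR 1 = 6

6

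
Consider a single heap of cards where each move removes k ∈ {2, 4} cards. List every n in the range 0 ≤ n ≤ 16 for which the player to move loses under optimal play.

0, 1, 6, 7, 12, 13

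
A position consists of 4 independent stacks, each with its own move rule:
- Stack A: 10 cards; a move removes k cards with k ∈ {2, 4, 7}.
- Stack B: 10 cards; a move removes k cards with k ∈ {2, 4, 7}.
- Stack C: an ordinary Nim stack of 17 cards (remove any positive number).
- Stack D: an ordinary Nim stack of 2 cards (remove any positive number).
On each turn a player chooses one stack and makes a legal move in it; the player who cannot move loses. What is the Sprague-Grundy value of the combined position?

19

For stack A, compute g(0), g(1), … with moves {2, 4, 7}:
k:     0  1  2  3  4  5  6  7  8  9 10
g(k):  0  0  1  1  2  2  0  3  1  0  2
So g(10) = 2.
For stack B, compute g(0), g(1), … with moves {2, 4, 7}:
k:     0  1  2  3  4  5  6  7  8  9 10
g(k):  0  0  1  1  2  2  0  3  1  0  2
So g(10) = 2.
Stack C is a plain Nim stack of size 17, so its Grundy value is 17.
Stack D is a plain Nim stack of size 2, so its Grundy value is 2.
The value of a disjunctive sum is the nim-sum of the parts.
Combined value = 2 ⊕ 2 ⊕ 17 ⊕ 2 = 19.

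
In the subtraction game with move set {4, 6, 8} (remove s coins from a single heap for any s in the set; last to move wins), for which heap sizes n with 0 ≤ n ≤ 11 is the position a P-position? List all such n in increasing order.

0, 1, 2, 3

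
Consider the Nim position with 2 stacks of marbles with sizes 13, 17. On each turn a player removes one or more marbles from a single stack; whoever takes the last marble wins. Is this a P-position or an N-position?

N-position

Nim-sum: 13 ⊕ 17 = 28.
The nim-sum is 28 ≠ 0, so this is an N-position: the player to move can win.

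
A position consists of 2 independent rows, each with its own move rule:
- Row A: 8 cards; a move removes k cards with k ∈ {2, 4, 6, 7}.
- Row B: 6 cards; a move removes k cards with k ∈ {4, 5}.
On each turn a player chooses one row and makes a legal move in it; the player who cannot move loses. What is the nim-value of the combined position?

Build the Grundy sequence for row A with g(k) = mex{g(k−s) : s ∈ {2, 4, 6, 7}, s ≤ k}:
k:     0  1  2  3  4  5  6  7  8
g(k):  0  0  1  1  2  2  3  3  4
So g(8) = 4.
Grundy values for row B (subtraction set {4, 5}):
g(0) = mex{} = 0
g(1) = mex{} = 0
g(2) = mex{} = 0
g(3) = mex{} = 0
g(4) = mex{0} = 1
g(5) = mex{0} = 1
g(6) = mex{0} = 1
So g(6) = 1.
The value of a disjunctive sum is the nim-sum of the parts.
Combined value = 4 ⊕ 1 = 5.

5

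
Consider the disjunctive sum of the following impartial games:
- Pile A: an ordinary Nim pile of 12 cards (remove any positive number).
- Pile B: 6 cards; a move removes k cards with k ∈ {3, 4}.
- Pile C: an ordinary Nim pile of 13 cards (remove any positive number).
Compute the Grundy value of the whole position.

Pile A is a plain Nim pile of size 12, so its Grundy value is 12.
Grundy values for pile B (subtraction set {3, 4}):
g(0) = mex{} = 0
g(1) = mex{} = 0
g(2) = mex{} = 0
g(3) = mex{0} = 1
g(4) = mex{0} = 1
g(5) = mex{0} = 1
g(6) = mex{0,1} = 2
So g(6) = 2.
Pile C is a plain Nim pile of size 13, so its Grundy value is 13.
By the Sprague-Grundy theorem, the Grundy value of a sum of independent games is the XOR of the component values.
Combined value = 12 XOR 2 XOR 13 = 3.

3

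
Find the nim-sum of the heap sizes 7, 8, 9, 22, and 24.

In binary:
  00111  (7)
  01000  (8)
  01001  (9)
  10110  (22)
  11000  (24)
  -----
  01000  (8)

8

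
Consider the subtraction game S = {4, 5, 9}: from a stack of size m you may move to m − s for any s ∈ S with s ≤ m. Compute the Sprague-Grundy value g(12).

3

Build the Grundy sequence with g(k) = mex{g(k−s) : s ∈ {4, 5, 9}, s ≤ k}:
g(0) = mex{} = 0
g(1) = mex{} = 0
g(2) = mex{} = 0
g(3) = mex{} = 0
g(4) = mex{0} = 1
g(5) = mex{0} = 1
g(6) = mex{0} = 1
g(7) = mex{0} = 1
g(8) = mex{0,1} = 2
g(9) = mex{0,1} = 2
g(10) = mex{0,1} = 2
g(11) = mex{0,1} = 2
g(12) = mex{0,1,2} = 3
So g(12) = 3.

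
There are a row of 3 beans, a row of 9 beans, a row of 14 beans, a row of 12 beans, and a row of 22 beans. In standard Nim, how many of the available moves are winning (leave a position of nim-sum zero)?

1

Nim-sum: 3 ^ 9 ^ 14 ^ 12 ^ 22 = 30.
The overall nim-sum is X = 30. A row of size p has a winning move iff p XOR X < p (reduce it to p XOR X).
  3: 3 XOR 30 = 29 ≥ 3 — no move.
  9: 9 XOR 30 = 23 ≥ 9 — no move.
  14: 14 XOR 30 = 16 ≥ 14 — no move.
  12: 12 XOR 30 = 18 ≥ 12 — no move.
  22: 22 XOR 30 = 8 < 22 — winning move (to 8).
That gives 1 winning move.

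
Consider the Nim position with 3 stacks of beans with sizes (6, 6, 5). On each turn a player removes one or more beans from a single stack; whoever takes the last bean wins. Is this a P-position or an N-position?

N-position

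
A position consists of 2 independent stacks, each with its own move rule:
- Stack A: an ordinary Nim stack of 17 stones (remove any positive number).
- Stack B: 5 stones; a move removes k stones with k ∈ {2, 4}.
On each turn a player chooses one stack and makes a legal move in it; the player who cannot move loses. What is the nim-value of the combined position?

19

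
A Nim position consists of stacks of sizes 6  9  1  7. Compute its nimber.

Nim-sum: 6 XOR 9 XOR 1 XOR 7 = 9.

9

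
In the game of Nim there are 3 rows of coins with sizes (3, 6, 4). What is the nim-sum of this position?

Compute the nim-sum pairwise:
3 XOR 6 = 5
5 XOR 4 = 1

1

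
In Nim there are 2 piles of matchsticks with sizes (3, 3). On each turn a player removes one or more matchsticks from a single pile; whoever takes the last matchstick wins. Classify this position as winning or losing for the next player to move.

Bitwise XOR of the heap sizes:
  11  (3)
  11  (3)
  --
  00  (0)
The nim-sum is 0, so this is a P-position: the player to move is in a losing position under optimal play.

Losing position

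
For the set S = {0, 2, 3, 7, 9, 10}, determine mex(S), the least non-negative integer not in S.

1

0 is in the set but 1 is not, so the mex is 1.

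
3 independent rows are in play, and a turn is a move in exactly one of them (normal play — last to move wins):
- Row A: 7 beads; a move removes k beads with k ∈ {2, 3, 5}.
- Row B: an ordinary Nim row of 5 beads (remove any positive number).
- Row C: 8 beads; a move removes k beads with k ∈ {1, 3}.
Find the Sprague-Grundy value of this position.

5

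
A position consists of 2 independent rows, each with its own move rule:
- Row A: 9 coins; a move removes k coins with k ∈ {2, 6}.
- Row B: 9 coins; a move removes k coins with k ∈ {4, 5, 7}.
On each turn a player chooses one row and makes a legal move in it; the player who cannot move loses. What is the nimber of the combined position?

2

For row A, compute g(0), g(1), … with moves {2, 6}:
k:     0  1  2  3  4  5  6  7  8  9
g(k):  0  0  1  1  0  0  1  1  0  0
So g(9) = 0.
Build the Grundy sequence for row B with g(k) = mex{g(k−s) : s ∈ {4, 5, 7}, s ≤ k}:
g(0) = mex{} = 0
g(1) = mex{} = 0
g(2) = mex{} = 0
g(3) = mex{} = 0
g(4) = mex{0} = 1
g(5) = mex{0} = 1
g(6) = mex{0} = 1
g(7) = mex{0} = 1
g(8) = mex{0,1} = 2
g(9) = mex{0,1} = 2
So g(9) = 2.
By the Sprague-Grundy theorem, the Grundy value of a sum of independent games is the XOR of the component values.
Combined value = 0 ⊕ 2 = 2.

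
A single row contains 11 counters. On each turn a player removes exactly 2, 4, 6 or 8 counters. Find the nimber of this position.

0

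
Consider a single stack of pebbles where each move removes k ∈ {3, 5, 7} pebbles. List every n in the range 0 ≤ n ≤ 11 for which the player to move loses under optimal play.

0, 1, 2, 10, 11

Compute g(0), g(1), … for moves {3, 5, 7}:
g(0) = mex{} = 0
g(1) = mex{} = 0
g(2) = mex{} = 0
g(3) = mex{0} = 1
g(4) = mex{0} = 1
g(5) = mex{0} = 1
g(6) = mex{0,1} = 2
g(7) = mex{0,1} = 2
g(8) = mex{0,1} = 2
g(9) = mex{0,1,2} = 3
g(10) = mex{1,2} = 0
g(11) = mex{1,2} = 0
The P-positions (g = 0) in 0..11 are 0, 1, 2, 10, 11.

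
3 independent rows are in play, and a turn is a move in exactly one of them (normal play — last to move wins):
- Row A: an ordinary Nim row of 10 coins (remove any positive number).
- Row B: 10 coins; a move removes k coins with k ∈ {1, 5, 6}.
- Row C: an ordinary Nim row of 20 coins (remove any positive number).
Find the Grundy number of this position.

Row A is a plain Nim row of size 10, so its Grundy value is 10.
Build the Grundy sequence for row B with g(k) = mex{g(k−s) : s ∈ {1, 5, 6}, s ≤ k}:
g(0) = mex{} = 0
g(1) = mex{0} = 1
g(2) = mex{1} = 0
g(3) = mex{0} = 1
g(4) = mex{1} = 0
g(5) = mex{0} = 1
g(6) = mex{0,1} = 2
g(7) = mex{0,1,2} = 3
g(8) = mex{0,1,3} = 2
g(9) = mex{0,1,2} = 3
g(10) = mex{0,1,3} = 2
So g(10) = 2.
Row C is a plain Nim row of size 20, so its Grundy value is 20.
By the Sprague-Grundy theorem, the Grundy value of a sum of independent games is the XOR of the component values.
Combined value = 10 ⊕ 2 ⊕ 20 = 28.

28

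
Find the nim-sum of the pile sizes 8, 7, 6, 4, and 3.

14

Nim-sum: 8 ^ 7 ^ 6 ^ 4 ^ 3 = 14.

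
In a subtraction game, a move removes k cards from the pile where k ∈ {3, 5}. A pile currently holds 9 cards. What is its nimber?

0

Build the Grundy sequence with g(k) = mex{g(k−s) : s ∈ {3, 5}, s ≤ k}:
g(0) = mex{} = 0
g(1) = mex{} = 0
g(2) = mex{} = 0
g(3) = mex{0} = 1
g(4) = mex{0} = 1
g(5) = mex{0} = 1
g(6) = mex{0,1} = 2
g(7) = mex{0,1} = 2
g(8) = mex{1} = 0
g(9) = mex{1,2} = 0
So g(9) = 0.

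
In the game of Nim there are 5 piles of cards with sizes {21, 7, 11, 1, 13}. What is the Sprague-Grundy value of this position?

Nim-sum: 21 XOR 7 XOR 11 XOR 1 XOR 13 = 21.

21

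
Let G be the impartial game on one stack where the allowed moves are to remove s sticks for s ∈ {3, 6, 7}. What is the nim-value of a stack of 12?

Compute g(0), g(1), … for moves {3, 6, 7}:
g(0) = mex{} = 0
g(1) = mex{} = 0
g(2) = mex{} = 0
g(3) = mex{0} = 1
g(4) = mex{0} = 1
g(5) = mex{0} = 1
g(6) = mex{0,1} = 2
g(7) = mex{0,1} = 2
g(8) = mex{0,1} = 2
g(9) = mex{0,1,2} = 3
g(10) = mex{1,2} = 0
g(11) = mex{1,2} = 0
g(12) = mex{1,2,3} = 0
So g(12) = 0.

0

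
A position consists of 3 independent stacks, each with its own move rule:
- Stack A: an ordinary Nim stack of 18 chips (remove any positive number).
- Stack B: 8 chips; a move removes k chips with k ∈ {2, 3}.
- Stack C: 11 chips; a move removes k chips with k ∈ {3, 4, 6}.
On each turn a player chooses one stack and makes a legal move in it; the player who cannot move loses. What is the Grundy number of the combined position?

Stack A is a plain Nim stack of size 18, so its Grundy value is 18.
Build the Grundy sequence for stack B with g(k) = mex{g(k−s) : s ∈ {2, 3}, s ≤ k}:
k:     0  1  2  3  4  5  6  7  8
g(k):  0  0  1  1  2  0  0  1  1
So g(8) = 1.
Grundy values for stack C (subtraction set {3, 4, 6}):
k:     0  1  2  3  4  5  6  7  8  9 10 11
g(k):  0  0  0  1  1  1  2  2  2  0  0  0
So g(11) = 0.
The value of a disjunctive sum is the nim-sum of the parts.
Combined value = 18 XOR 1 XOR 0 = 19.

19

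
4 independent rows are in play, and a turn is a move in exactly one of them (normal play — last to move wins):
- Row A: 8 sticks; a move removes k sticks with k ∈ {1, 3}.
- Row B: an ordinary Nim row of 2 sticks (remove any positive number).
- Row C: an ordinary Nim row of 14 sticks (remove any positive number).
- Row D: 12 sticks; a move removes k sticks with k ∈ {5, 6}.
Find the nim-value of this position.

Build the Grundy sequence for row A with g(k) = mex{g(k−s) : s ∈ {1, 3}, s ≤ k}:
k:     0  1  2  3  4  5  6  7  8
g(k):  0  1  0  1  0  1  0  1  0
So g(8) = 0.
Row B is a plain Nim row of size 2, so its Grundy value is 2.
Row C is a plain Nim row of size 14, so its Grundy value is 14.
Grundy values for row D (subtraction set {5, 6}):
g(0) = mex{} = 0
g(1) = mex{} = 0
g(2) = mex{} = 0
g(3) = mex{} = 0
g(4) = mex{} = 0
g(5) = mex{0} = 1
g(6) = mex{0} = 1
g(7) = mex{0} = 1
g(8) = mex{0} = 1
g(9) = mex{0} = 1
g(10) = mex{0,1} = 2
g(11) = mex{1} = 0
g(12) = mex{1} = 0
So g(12) = 0.
By the Sprague-Grundy theorem, the Grundy value of a sum of independent games is the XOR of the component values.
Combined value = 0 XOR 2 XOR 14 XOR 0 = 12.

12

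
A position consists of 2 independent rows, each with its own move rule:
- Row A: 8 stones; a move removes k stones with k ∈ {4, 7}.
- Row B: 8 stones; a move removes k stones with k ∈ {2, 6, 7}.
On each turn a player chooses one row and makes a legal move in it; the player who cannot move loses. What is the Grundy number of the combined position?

0

Build the Grundy sequence for row A with g(k) = mex{g(k−s) : s ∈ {4, 7}, s ≤ k}:
g(0) = mex{} = 0
g(1) = mex{} = 0
g(2) = mex{} = 0
g(3) = mex{} = 0
g(4) = mex{0} = 1
g(5) = mex{0} = 1
g(6) = mex{0} = 1
g(7) = mex{0} = 1
g(8) = mex{0,1} = 2
So g(8) = 2.
Grundy values for row B (subtraction set {2, 6, 7}):
k:     0  1  2  3  4  5  6  7  8
g(k):  0  0  1  1  0  0  1  1  2
So g(8) = 2.
The value of a disjunctive sum is the nim-sum of the parts.
Combined value = 2 ⊕ 2 = 0.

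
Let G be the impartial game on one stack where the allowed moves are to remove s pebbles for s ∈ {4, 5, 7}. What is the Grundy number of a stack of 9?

Compute g(0), g(1), … for moves {4, 5, 7}:
g(0) = mex{} = 0
g(1) = mex{} = 0
g(2) = mex{} = 0
g(3) = mex{} = 0
g(4) = mex{0} = 1
g(5) = mex{0} = 1
g(6) = mex{0} = 1
g(7) = mex{0} = 1
g(8) = mex{0,1} = 2
g(9) = mex{0,1} = 2
So g(9) = 2.

2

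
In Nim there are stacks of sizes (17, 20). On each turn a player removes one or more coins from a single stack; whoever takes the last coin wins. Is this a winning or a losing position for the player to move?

Winning position

Nim-sum: 17 ^ 20 = 5.
The nim-sum is 5 ≠ 0, so this is an N-position: the player to move can win.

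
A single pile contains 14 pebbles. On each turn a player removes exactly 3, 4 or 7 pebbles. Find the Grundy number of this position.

Grundy values for subtraction set {3, 4, 7}:
g(0) = mex{} = 0
g(1) = mex{} = 0
g(2) = mex{} = 0
g(3) = mex{0} = 1
g(4) = mex{0} = 1
g(5) = mex{0} = 1
g(6) = mex{0,1} = 2
g(7) = mex{0,1} = 2
g(8) = mex{0,1} = 2
g(9) = mex{0,1,2} = 3
g(10) = mex{1,2} = 0
g(11) = mex{1,2} = 0
g(12) = mex{1,2,3} = 0
g(13) = mex{0,2,3} = 1
g(14) = mex{0,2} = 1
So g(14) = 1.

1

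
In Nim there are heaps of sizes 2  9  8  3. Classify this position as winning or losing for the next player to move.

Nim-sum: 2 ⊕ 9 ⊕ 8 ⊕ 3 = 0.
The nim-sum is 0, so this is a P-position: the player to move is in a losing position under optimal play.

Losing position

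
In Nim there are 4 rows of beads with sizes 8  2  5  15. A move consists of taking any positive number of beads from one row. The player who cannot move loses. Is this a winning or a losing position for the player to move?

Losing position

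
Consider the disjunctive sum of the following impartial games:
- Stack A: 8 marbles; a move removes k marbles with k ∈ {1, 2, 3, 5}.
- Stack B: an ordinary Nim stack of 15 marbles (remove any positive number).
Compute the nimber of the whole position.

15

For stack A, compute g(0), g(1), … with moves {1, 2, 3, 5}:
g(0) = mex{} = 0
g(1) = mex{0} = 1
g(2) = mex{0,1} = 2
g(3) = mex{0,1,2} = 3
g(4) = mex{1,2,3} = 0
g(5) = mex{0,2,3} = 1
g(6) = mex{0,1,3} = 2
g(7) = mex{0,1,2} = 3
g(8) = mex{1,2,3} = 0
So g(8) = 0.
Stack B is a plain Nim stack of size 15, so its Grundy value is 15.
The value of a disjunctive sum is the nim-sum of the parts.
Combined value = 0 XOR 15 = 15.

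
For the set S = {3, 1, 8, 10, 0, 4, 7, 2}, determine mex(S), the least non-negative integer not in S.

5

The values 0, 1, 2, 3, 4 are all present; 5 is the first non-negative integer missing from the set.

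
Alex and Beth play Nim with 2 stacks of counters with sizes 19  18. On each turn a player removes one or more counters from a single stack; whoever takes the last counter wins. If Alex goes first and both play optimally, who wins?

Nim-sum: 19 ^ 18 = 1.
The nim-sum is 1 ≠ 0, so this is an N-position: the player to move can win; Alex has a winning move.

Alex wins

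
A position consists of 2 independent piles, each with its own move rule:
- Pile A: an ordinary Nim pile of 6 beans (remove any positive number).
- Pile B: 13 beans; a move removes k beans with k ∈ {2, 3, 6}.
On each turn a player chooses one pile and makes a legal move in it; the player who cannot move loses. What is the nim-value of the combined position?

4

Pile A is a plain Nim pile of size 6, so its Grundy value is 6.
Build the Grundy sequence for pile B with g(k) = mex{g(k−s) : s ∈ {2, 3, 6}, s ≤ k}:
g(0) = mex{} = 0
g(1) = mex{} = 0
g(2) = mex{0} = 1
g(3) = mex{0} = 1
g(4) = mex{0,1} = 2
g(5) = mex{1} = 0
g(6) = mex{0,1,2} = 3
g(7) = mex{0,2} = 1
g(8) = mex{0,1,3} = 2
g(9) = mex{1,3} = 0
g(10) = mex{1,2} = 0
g(11) = mex{0,2} = 1
g(12) = mex{0,3} = 1
g(13) = mex{0,1} = 2
So g(13) = 2.
The value of a disjunctive sum is the nim-sum of the parts.
Combined value = 6 ⊕ 2 = 4.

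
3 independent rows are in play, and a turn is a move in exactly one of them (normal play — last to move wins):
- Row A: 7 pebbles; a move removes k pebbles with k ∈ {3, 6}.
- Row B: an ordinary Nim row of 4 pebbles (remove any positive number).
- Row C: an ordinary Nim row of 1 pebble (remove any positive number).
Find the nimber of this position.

7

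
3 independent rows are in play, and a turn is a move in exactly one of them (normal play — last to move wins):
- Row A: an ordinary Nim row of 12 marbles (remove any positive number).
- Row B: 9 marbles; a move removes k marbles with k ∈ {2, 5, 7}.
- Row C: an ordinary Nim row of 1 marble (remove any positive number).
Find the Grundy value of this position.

15

Row A is a plain Nim row of size 12, so its Grundy value is 12.
Build the Grundy sequence for row B with g(k) = mex{g(k−s) : s ∈ {2, 5, 7}, s ≤ k}:
k:     0  1  2  3  4  5  6  7  8  9
g(k):  0  0  1  1  0  2  1  3  2  2
So g(9) = 2.
Row C is a plain Nim row of size 1, so its Grundy value is 1.
The value of a disjunctive sum is the nim-sum of the parts.
Combined value = 12 XOR 2 XOR 1 = 15.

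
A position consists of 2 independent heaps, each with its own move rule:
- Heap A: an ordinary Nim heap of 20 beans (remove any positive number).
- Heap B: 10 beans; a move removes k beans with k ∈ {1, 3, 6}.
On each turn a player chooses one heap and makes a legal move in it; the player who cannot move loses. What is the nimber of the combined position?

Heap A is a plain Nim heap of size 20, so its Grundy value is 20.
For heap B, compute g(0), g(1), … with moves {1, 3, 6}:
g(0) = mex{} = 0
g(1) = mex{0} = 1
g(2) = mex{1} = 0
g(3) = mex{0} = 1
g(4) = mex{1} = 0
g(5) = mex{0} = 1
g(6) = mex{0,1} = 2
g(7) = mex{0,1,2} = 3
g(8) = mex{0,1,3} = 2
g(9) = mex{1,2} = 0
g(10) = mex{0,3} = 1
So g(10) = 1.
The value of a disjunctive sum is the nim-sum of the parts.
Combined value = 20 ⊕ 1 = 21.

21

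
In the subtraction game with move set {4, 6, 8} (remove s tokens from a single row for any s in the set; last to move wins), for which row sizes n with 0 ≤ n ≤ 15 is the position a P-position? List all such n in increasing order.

0, 1, 2, 3, 12, 13, 14, 15

Compute g(0), g(1), … for moves {4, 6, 8}:
k:     0  1  2  3  4  5  6  7  8  9 10 11 12 13 14 15
g(k):  0  0  0  0  1  1  1  1  2  2  2  2  0  0  0  0
The P-positions (g = 0) in 0..15 are 0, 1, 2, 3, 12, 13, 14, 15.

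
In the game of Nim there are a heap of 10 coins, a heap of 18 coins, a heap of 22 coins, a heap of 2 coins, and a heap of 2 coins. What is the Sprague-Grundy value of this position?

14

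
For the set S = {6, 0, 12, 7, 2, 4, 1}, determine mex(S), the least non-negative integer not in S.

3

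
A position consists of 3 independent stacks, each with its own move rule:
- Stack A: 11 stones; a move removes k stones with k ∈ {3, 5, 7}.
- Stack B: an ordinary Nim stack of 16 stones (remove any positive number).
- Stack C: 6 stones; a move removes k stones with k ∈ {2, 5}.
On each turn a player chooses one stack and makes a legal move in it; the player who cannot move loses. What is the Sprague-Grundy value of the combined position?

17

Grundy values for stack A (subtraction set {3, 5, 7}):
k:     0  1  2  3  4  5  6  7  8  9 10 11
g(k):  0  0  0  1  1  1  2  2  2  3  0  0
So g(11) = 0.
Stack B is a plain Nim stack of size 16, so its Grundy value is 16.
Grundy values for stack C (subtraction set {2, 5}):
g(0) = mex{} = 0
g(1) = mex{} = 0
g(2) = mex{0} = 1
g(3) = mex{0} = 1
g(4) = mex{1} = 0
g(5) = mex{0,1} = 2
g(6) = mex{0} = 1
So g(6) = 1.
The value of a disjunctive sum is the nim-sum of the parts.
Combined value = 0 ⊕ 16 ⊕ 1 = 17.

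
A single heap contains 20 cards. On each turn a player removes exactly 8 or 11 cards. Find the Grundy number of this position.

Build the Grundy sequence with g(k) = mex{g(k−s) : s ∈ {8, 11}, s ≤ k}:
k:     0  1  2  3  4  5  6  7  8  9 10 11 12 13 14 15 16 17 18 19 20
g(k):  0  0  0  0  0  0  0  0  1  1  1  1  1  1  1  1  2  2  2  0  0
So g(20) = 0.

0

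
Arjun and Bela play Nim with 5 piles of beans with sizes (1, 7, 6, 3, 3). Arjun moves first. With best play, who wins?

Compute the nim-sum pairwise:
1 ⊕ 7 = 6
6 ⊕ 6 = 0
0 ⊕ 3 = 3
3 ⊕ 3 = 0
The nim-sum is 0, so this is a P-position: the player to move is in a losing position under optimal play; Arjun is about to move from it and so loses — Bela wins.

Bela wins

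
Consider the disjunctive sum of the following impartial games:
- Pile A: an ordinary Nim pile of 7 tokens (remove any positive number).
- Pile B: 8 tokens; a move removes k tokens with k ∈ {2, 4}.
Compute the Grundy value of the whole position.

6

Pile A is a plain Nim pile of size 7, so its Grundy value is 7.
Grundy values for pile B (subtraction set {2, 4}):
g(0) = mex{} = 0
g(1) = mex{} = 0
g(2) = mex{0} = 1
g(3) = mex{0} = 1
g(4) = mex{0,1} = 2
g(5) = mex{0,1} = 2
g(6) = mex{1,2} = 0
g(7) = mex{1,2} = 0
g(8) = mex{0,2} = 1
So g(8) = 1.
By the Sprague-Grundy theorem, the Grundy value of a sum of independent games is the XOR of the component values.
Combined value = 7 ⊕ 1 = 6.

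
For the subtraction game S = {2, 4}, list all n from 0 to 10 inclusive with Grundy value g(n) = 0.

0, 1, 6, 7

Grundy values for subtraction set {2, 4}:
k:     0  1  2  3  4  5  6  7  8  9 10
g(k):  0  0  1  1  2  2  0  0  1  1  2
The P-positions (g = 0) in 0..10 are 0, 1, 6, 7.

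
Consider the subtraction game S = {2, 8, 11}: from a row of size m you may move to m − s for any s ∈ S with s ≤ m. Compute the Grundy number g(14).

Grundy values for subtraction set {2, 8, 11}:
g(0) = mex{} = 0
g(1) = mex{} = 0
g(2) = mex{0} = 1
g(3) = mex{0} = 1
g(4) = mex{1} = 0
g(5) = mex{1} = 0
g(6) = mex{0} = 1
g(7) = mex{0} = 1
g(8) = mex{0,1} = 2
g(9) = mex{0,1} = 2
g(10) = mex{1,2} = 0
g(11) = mex{0,1,2} = 3
g(12) = mex{0} = 1
g(13) = mex{0,1,3} = 2
g(14) = mex{1} = 0
So g(14) = 0.

0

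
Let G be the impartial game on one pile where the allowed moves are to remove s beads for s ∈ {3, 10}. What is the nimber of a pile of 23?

Build the Grundy sequence with g(k) = mex{g(k−s) : s ∈ {3, 10}, s ≤ k}:
k:     0  1  2  3  4  5  6  7  8  9 10 11 12 13 14 15 16 17 18 19 20 21 22 23
g(k):  0  0  0  1  1  1  0  0  0  1  1  1  2  0  0  0  1  1  1  0  0  0  1  1
So g(23) = 1.

1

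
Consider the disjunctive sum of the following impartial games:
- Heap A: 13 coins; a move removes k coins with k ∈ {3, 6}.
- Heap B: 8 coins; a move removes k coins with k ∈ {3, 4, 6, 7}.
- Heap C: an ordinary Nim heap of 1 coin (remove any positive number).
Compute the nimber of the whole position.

2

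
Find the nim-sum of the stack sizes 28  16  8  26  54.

40

Compute the nim-sum pairwise:
28 ⊕ 16 = 12
12 ⊕ 8 = 4
4 ⊕ 26 = 30
30 ⊕ 54 = 40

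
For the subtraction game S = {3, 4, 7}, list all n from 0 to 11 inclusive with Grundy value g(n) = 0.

0, 1, 2, 10, 11

Compute g(0), g(1), … for moves {3, 4, 7}:
k:     0  1  2  3  4  5  6  7  8  9 10 11
g(k):  0  0  0  1  1  1  2  2  2  3  0  0
The P-positions (g = 0) in 0..11 are 0, 1, 2, 10, 11.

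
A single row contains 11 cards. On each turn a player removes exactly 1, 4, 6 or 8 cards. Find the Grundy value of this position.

2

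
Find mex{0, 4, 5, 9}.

1

0 is in the set but 1 is not, so the mex is 1.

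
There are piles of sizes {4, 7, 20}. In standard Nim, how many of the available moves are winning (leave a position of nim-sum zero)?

Compute the nim-sum pairwise:
4 XOR 7 = 3
3 XOR 20 = 23
The overall nim-sum is X = 23. A pile of size p has a winning move iff p XOR X < p (reduce it to p XOR X).
  4: 4 XOR 23 = 19 ≥ 4 — no move.
  7: 7 XOR 23 = 16 ≥ 7 — no move.
  20: 20 XOR 23 = 3 < 20 — winning move (to 3).
That gives 1 winning move.

1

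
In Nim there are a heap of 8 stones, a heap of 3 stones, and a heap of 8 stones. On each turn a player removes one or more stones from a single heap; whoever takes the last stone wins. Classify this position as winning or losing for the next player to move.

Winning position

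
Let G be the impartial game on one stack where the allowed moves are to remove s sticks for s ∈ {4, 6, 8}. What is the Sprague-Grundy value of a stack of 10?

Build the Grundy sequence with g(k) = mex{g(k−s) : s ∈ {4, 6, 8}, s ≤ k}:
g(0) = mex{} = 0
g(1) = mex{} = 0
g(2) = mex{} = 0
g(3) = mex{} = 0
g(4) = mex{0} = 1
g(5) = mex{0} = 1
g(6) = mex{0} = 1
g(7) = mex{0} = 1
g(8) = mex{0,1} = 2
g(9) = mex{0,1} = 2
g(10) = mex{0,1} = 2
So g(10) = 2.

2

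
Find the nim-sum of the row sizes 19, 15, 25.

5

Compute the nim-sum pairwise:
19 ^ 15 = 28
28 ^ 25 = 5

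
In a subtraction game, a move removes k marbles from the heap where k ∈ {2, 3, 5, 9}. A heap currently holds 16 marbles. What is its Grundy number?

1

Compute g(0), g(1), … for moves {2, 3, 5, 9}:
k:     0  1  2  3  4  5  6  7  8  9 10 11 12 13 14 15 16
g(k):  0  0  1  1  2  2  3  0  0  1  1  2  2  3  0  0  1
So g(16) = 1.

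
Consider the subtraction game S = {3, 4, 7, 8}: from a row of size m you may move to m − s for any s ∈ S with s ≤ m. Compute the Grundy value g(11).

0

Grundy values for subtraction set {3, 4, 7, 8}:
g(0) = mex{} = 0
g(1) = mex{} = 0
g(2) = mex{} = 0
g(3) = mex{0} = 1
g(4) = mex{0} = 1
g(5) = mex{0} = 1
g(6) = mex{0,1} = 2
g(7) = mex{0,1} = 2
g(8) = mex{0,1} = 2
g(9) = mex{0,1,2} = 3
g(10) = mex{0,1,2} = 3
g(11) = mex{1,2} = 0
So g(11) = 0.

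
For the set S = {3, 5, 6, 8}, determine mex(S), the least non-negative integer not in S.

0

0 is not in the set, so the mex is 0.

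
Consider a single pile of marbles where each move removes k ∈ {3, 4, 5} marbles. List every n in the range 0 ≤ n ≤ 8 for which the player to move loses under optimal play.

0, 1, 2, 8

Compute g(0), g(1), … for moves {3, 4, 5}:
g(0) = mex{} = 0
g(1) = mex{} = 0
g(2) = mex{} = 0
g(3) = mex{0} = 1
g(4) = mex{0} = 1
g(5) = mex{0} = 1
g(6) = mex{0,1} = 2
g(7) = mex{0,1} = 2
g(8) = mex{1} = 0
The P-positions (g = 0) in 0..8 are 0, 1, 2, 8.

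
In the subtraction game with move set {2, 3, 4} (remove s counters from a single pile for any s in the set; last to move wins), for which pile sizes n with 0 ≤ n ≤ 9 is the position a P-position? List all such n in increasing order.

0, 1, 6, 7

Build the Grundy sequence with g(k) = mex{g(k−s) : s ∈ {2, 3, 4}, s ≤ k}:
g(0) = mex{} = 0
g(1) = mex{} = 0
g(2) = mex{0} = 1
g(3) = mex{0} = 1
g(4) = mex{0,1} = 2
g(5) = mex{0,1} = 2
g(6) = mex{1,2} = 0
g(7) = mex{1,2} = 0
g(8) = mex{0,2} = 1
g(9) = mex{0,2} = 1
The P-positions (g = 0) in 0..9 are 0, 1, 6, 7.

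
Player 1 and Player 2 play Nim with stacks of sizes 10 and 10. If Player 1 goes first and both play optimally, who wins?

In binary:
  1010  (10)
  1010  (10)
  ----
  0000  (0)
The nim-sum is 0, so this is a P-position: the player to move is in a losing position under optimal play; Player 1 is about to move from it and so loses — Player 2 wins.

Player 2 wins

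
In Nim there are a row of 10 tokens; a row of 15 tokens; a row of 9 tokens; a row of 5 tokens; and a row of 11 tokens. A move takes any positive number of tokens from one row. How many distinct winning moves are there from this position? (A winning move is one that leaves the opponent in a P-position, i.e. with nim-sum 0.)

Write each in binary and XOR column by column:
  1010  (10)
  1111  (15)
  1001  (9)
  0101  (5)
  1011  (11)
  ----
  0010  (2)
The overall nim-sum is X = 2. A row of size p has a winning move iff p XOR X < p (reduce it to p XOR X).
  10: 10 XOR 2 = 8 < 10 — winning move (to 8).
  15: 15 XOR 2 = 13 < 15 — winning move (to 13).
  9: 9 XOR 2 = 11 ≥ 9 — no move.
  5: 5 XOR 2 = 7 ≥ 5 — no move.
  11: 11 XOR 2 = 9 < 11 — winning move (to 9).
That gives 3 winning moves.

3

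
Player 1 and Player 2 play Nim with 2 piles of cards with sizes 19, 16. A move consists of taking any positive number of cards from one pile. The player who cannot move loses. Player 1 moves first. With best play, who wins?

Nim-sum: 19 ^ 16 = 3.
The nim-sum is 3 ≠ 0, so this is an N-position: the player to move can win; Player 1 has a winning move.

Player 1 wins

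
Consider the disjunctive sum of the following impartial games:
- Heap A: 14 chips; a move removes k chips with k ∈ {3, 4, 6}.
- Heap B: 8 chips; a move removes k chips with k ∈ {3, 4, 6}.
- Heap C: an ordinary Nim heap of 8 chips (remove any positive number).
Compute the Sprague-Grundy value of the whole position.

11

Grundy values for heap A (subtraction set {3, 4, 6}):
k:     0  1  2  3  4  5  6  7  8  9 10 11 12 13 14
g(k):  0  0  0  1  1  1  2  2  2  0  0  0  1  1  1
So g(14) = 1.
Build the Grundy sequence for heap B with g(k) = mex{g(k−s) : s ∈ {3, 4, 6}, s ≤ k}:
g(0) = mex{} = 0
g(1) = mex{} = 0
g(2) = mex{} = 0
g(3) = mex{0} = 1
g(4) = mex{0} = 1
g(5) = mex{0} = 1
g(6) = mex{0,1} = 2
g(7) = mex{0,1} = 2
g(8) = mex{0,1} = 2
So g(8) = 2.
Heap C is a plain Nim heap of size 8, so its Grundy value is 8.
By the Sprague-Grundy theorem, the Grundy value of a sum of independent games is the XOR of the component values.
Combined value = 1 XOR 2 XOR 8 = 11.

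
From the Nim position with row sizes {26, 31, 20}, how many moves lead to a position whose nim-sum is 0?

Nim-sum: 26 ^ 31 ^ 20 = 17.
The overall nim-sum is X = 17. A row of size p has a winning move iff p XOR X < p (reduce it to p XOR X).
  26: 26 XOR 17 = 11 < 26 — winning move (to 11).
  31: 31 XOR 17 = 14 < 31 — winning move (to 14).
  20: 20 XOR 17 = 5 < 20 — winning move (to 5).
That gives 3 winning moves.

3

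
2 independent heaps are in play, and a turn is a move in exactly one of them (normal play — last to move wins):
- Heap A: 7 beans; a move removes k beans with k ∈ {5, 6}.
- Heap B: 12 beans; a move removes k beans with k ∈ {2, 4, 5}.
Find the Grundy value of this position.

3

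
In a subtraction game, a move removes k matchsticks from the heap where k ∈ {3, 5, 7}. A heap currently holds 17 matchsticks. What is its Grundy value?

2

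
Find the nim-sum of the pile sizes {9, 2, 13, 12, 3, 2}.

Bitwise XOR of the heap sizes:
  1001  (9)
  0010  (2)
  1101  (13)
  1100  (12)
  0011  (3)
  0010  (2)
  ----
  1011  (11)

11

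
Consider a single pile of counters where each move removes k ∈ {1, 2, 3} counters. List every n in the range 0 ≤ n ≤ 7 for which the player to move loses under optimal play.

Compute g(0), g(1), … for moves {1, 2, 3}:
k:     0  1  2  3  4  5  6  7
g(k):  0  1  2  3  0  1  2  3
The P-positions (g = 0) in 0..7 are 0, 4.

0, 4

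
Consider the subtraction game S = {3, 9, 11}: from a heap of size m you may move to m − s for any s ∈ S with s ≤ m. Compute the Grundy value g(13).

2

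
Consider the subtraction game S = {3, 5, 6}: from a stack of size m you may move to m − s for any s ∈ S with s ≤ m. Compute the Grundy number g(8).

2

Grundy values for subtraction set {3, 5, 6}:
k:     0  1  2  3  4  5  6  7  8
g(k):  0  0  0  1  1  1  2  2  2
So g(8) = 2.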